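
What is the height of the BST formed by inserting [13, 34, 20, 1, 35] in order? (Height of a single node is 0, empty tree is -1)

Insertion order: [13, 34, 20, 1, 35]
Tree (level-order array): [13, 1, 34, None, None, 20, 35]
Compute height bottom-up (empty subtree = -1):
  height(1) = 1 + max(-1, -1) = 0
  height(20) = 1 + max(-1, -1) = 0
  height(35) = 1 + max(-1, -1) = 0
  height(34) = 1 + max(0, 0) = 1
  height(13) = 1 + max(0, 1) = 2
Height = 2


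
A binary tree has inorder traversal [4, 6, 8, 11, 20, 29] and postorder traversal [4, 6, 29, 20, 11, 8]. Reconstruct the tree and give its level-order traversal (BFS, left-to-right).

Inorder:   [4, 6, 8, 11, 20, 29]
Postorder: [4, 6, 29, 20, 11, 8]
Algorithm: postorder visits root last, so walk postorder right-to-left;
each value is the root of the current inorder slice — split it at that
value, recurse on the right subtree first, then the left.
Recursive splits:
  root=8; inorder splits into left=[4, 6], right=[11, 20, 29]
  root=11; inorder splits into left=[], right=[20, 29]
  root=20; inorder splits into left=[], right=[29]
  root=29; inorder splits into left=[], right=[]
  root=6; inorder splits into left=[4], right=[]
  root=4; inorder splits into left=[], right=[]
Reconstructed level-order: [8, 6, 11, 4, 20, 29]


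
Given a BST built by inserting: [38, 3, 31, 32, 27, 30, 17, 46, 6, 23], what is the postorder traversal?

Tree insertion order: [38, 3, 31, 32, 27, 30, 17, 46, 6, 23]
Tree (level-order array): [38, 3, 46, None, 31, None, None, 27, 32, 17, 30, None, None, 6, 23]
Postorder traversal: [6, 23, 17, 30, 27, 32, 31, 3, 46, 38]


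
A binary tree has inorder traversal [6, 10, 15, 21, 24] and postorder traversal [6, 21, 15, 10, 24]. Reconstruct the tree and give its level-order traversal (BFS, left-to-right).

Inorder:   [6, 10, 15, 21, 24]
Postorder: [6, 21, 15, 10, 24]
Algorithm: postorder visits root last, so walk postorder right-to-left;
each value is the root of the current inorder slice — split it at that
value, recurse on the right subtree first, then the left.
Recursive splits:
  root=24; inorder splits into left=[6, 10, 15, 21], right=[]
  root=10; inorder splits into left=[6], right=[15, 21]
  root=15; inorder splits into left=[], right=[21]
  root=21; inorder splits into left=[], right=[]
  root=6; inorder splits into left=[], right=[]
Reconstructed level-order: [24, 10, 6, 15, 21]


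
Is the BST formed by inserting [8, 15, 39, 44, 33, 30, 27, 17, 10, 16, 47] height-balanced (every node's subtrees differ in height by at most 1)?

Tree (level-order array): [8, None, 15, 10, 39, None, None, 33, 44, 30, None, None, 47, 27, None, None, None, 17, None, 16]
Definition: a tree is height-balanced if, at every node, |h(left) - h(right)| <= 1 (empty subtree has height -1).
Bottom-up per-node check:
  node 10: h_left=-1, h_right=-1, diff=0 [OK], height=0
  node 16: h_left=-1, h_right=-1, diff=0 [OK], height=0
  node 17: h_left=0, h_right=-1, diff=1 [OK], height=1
  node 27: h_left=1, h_right=-1, diff=2 [FAIL (|1--1|=2 > 1)], height=2
  node 30: h_left=2, h_right=-1, diff=3 [FAIL (|2--1|=3 > 1)], height=3
  node 33: h_left=3, h_right=-1, diff=4 [FAIL (|3--1|=4 > 1)], height=4
  node 47: h_left=-1, h_right=-1, diff=0 [OK], height=0
  node 44: h_left=-1, h_right=0, diff=1 [OK], height=1
  node 39: h_left=4, h_right=1, diff=3 [FAIL (|4-1|=3 > 1)], height=5
  node 15: h_left=0, h_right=5, diff=5 [FAIL (|0-5|=5 > 1)], height=6
  node 8: h_left=-1, h_right=6, diff=7 [FAIL (|-1-6|=7 > 1)], height=7
Node 27 violates the condition: |1 - -1| = 2 > 1.
Result: Not balanced


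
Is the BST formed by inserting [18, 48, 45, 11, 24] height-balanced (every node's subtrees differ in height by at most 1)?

Tree (level-order array): [18, 11, 48, None, None, 45, None, 24]
Definition: a tree is height-balanced if, at every node, |h(left) - h(right)| <= 1 (empty subtree has height -1).
Bottom-up per-node check:
  node 11: h_left=-1, h_right=-1, diff=0 [OK], height=0
  node 24: h_left=-1, h_right=-1, diff=0 [OK], height=0
  node 45: h_left=0, h_right=-1, diff=1 [OK], height=1
  node 48: h_left=1, h_right=-1, diff=2 [FAIL (|1--1|=2 > 1)], height=2
  node 18: h_left=0, h_right=2, diff=2 [FAIL (|0-2|=2 > 1)], height=3
Node 48 violates the condition: |1 - -1| = 2 > 1.
Result: Not balanced


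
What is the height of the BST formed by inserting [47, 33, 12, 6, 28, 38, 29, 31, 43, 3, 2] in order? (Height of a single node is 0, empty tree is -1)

Insertion order: [47, 33, 12, 6, 28, 38, 29, 31, 43, 3, 2]
Tree (level-order array): [47, 33, None, 12, 38, 6, 28, None, 43, 3, None, None, 29, None, None, 2, None, None, 31]
Compute height bottom-up (empty subtree = -1):
  height(2) = 1 + max(-1, -1) = 0
  height(3) = 1 + max(0, -1) = 1
  height(6) = 1 + max(1, -1) = 2
  height(31) = 1 + max(-1, -1) = 0
  height(29) = 1 + max(-1, 0) = 1
  height(28) = 1 + max(-1, 1) = 2
  height(12) = 1 + max(2, 2) = 3
  height(43) = 1 + max(-1, -1) = 0
  height(38) = 1 + max(-1, 0) = 1
  height(33) = 1 + max(3, 1) = 4
  height(47) = 1 + max(4, -1) = 5
Height = 5


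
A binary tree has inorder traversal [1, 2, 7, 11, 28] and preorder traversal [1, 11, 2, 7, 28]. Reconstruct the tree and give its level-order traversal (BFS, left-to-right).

Inorder:  [1, 2, 7, 11, 28]
Preorder: [1, 11, 2, 7, 28]
Algorithm: preorder visits root first, so consume preorder in order;
for each root, split the current inorder slice at that value into
left-subtree inorder and right-subtree inorder, then recurse.
Recursive splits:
  root=1; inorder splits into left=[], right=[2, 7, 11, 28]
  root=11; inorder splits into left=[2, 7], right=[28]
  root=2; inorder splits into left=[], right=[7]
  root=7; inorder splits into left=[], right=[]
  root=28; inorder splits into left=[], right=[]
Reconstructed level-order: [1, 11, 2, 28, 7]


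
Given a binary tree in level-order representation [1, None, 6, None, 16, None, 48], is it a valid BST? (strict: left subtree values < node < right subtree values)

Level-order array: [1, None, 6, None, 16, None, 48]
Validate using subtree bounds (lo, hi): at each node, require lo < value < hi,
then recurse left with hi=value and right with lo=value.
Preorder trace (stopping at first violation):
  at node 1 with bounds (-inf, +inf): OK
  at node 6 with bounds (1, +inf): OK
  at node 16 with bounds (6, +inf): OK
  at node 48 with bounds (16, +inf): OK
No violation found at any node.
Result: Valid BST


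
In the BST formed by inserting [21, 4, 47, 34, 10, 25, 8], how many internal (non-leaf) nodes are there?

Tree built from: [21, 4, 47, 34, 10, 25, 8]
Tree (level-order array): [21, 4, 47, None, 10, 34, None, 8, None, 25]
Rule: An internal node has at least one child.
Per-node child counts:
  node 21: 2 child(ren)
  node 4: 1 child(ren)
  node 10: 1 child(ren)
  node 8: 0 child(ren)
  node 47: 1 child(ren)
  node 34: 1 child(ren)
  node 25: 0 child(ren)
Matching nodes: [21, 4, 10, 47, 34]
Count of internal (non-leaf) nodes: 5


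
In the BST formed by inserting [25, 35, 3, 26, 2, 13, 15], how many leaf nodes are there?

Tree built from: [25, 35, 3, 26, 2, 13, 15]
Tree (level-order array): [25, 3, 35, 2, 13, 26, None, None, None, None, 15]
Rule: A leaf has 0 children.
Per-node child counts:
  node 25: 2 child(ren)
  node 3: 2 child(ren)
  node 2: 0 child(ren)
  node 13: 1 child(ren)
  node 15: 0 child(ren)
  node 35: 1 child(ren)
  node 26: 0 child(ren)
Matching nodes: [2, 15, 26]
Count of leaf nodes: 3


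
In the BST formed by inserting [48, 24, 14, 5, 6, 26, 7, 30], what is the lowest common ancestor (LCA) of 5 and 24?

Tree insertion order: [48, 24, 14, 5, 6, 26, 7, 30]
Tree (level-order array): [48, 24, None, 14, 26, 5, None, None, 30, None, 6, None, None, None, 7]
In a BST, the LCA of p=5, q=24 is the first node v on the
root-to-leaf path with p <= v <= q (go left if both < v, right if both > v).
Walk from root:
  at 48: both 5 and 24 < 48, go left
  at 24: 5 <= 24 <= 24, this is the LCA
LCA = 24


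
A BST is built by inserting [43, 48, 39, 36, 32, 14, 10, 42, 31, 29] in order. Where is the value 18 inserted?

Starting tree (level order): [43, 39, 48, 36, 42, None, None, 32, None, None, None, 14, None, 10, 31, None, None, 29]
Insertion path: 43 -> 39 -> 36 -> 32 -> 14 -> 31 -> 29
Result: insert 18 as left child of 29
Final tree (level order): [43, 39, 48, 36, 42, None, None, 32, None, None, None, 14, None, 10, 31, None, None, 29, None, 18]


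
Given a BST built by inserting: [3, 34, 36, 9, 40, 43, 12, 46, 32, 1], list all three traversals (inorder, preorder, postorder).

Tree insertion order: [3, 34, 36, 9, 40, 43, 12, 46, 32, 1]
Tree (level-order array): [3, 1, 34, None, None, 9, 36, None, 12, None, 40, None, 32, None, 43, None, None, None, 46]
Inorder (L, root, R): [1, 3, 9, 12, 32, 34, 36, 40, 43, 46]
Preorder (root, L, R): [3, 1, 34, 9, 12, 32, 36, 40, 43, 46]
Postorder (L, R, root): [1, 32, 12, 9, 46, 43, 40, 36, 34, 3]


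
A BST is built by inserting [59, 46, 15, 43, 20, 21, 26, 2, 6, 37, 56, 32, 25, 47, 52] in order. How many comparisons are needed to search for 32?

Search path for 32: 59 -> 46 -> 15 -> 43 -> 20 -> 21 -> 26 -> 37 -> 32
Found: True
Comparisons: 9


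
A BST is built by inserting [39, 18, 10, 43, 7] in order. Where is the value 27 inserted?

Starting tree (level order): [39, 18, 43, 10, None, None, None, 7]
Insertion path: 39 -> 18
Result: insert 27 as right child of 18
Final tree (level order): [39, 18, 43, 10, 27, None, None, 7]


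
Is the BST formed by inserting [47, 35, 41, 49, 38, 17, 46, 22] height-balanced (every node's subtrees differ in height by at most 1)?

Tree (level-order array): [47, 35, 49, 17, 41, None, None, None, 22, 38, 46]
Definition: a tree is height-balanced if, at every node, |h(left) - h(right)| <= 1 (empty subtree has height -1).
Bottom-up per-node check:
  node 22: h_left=-1, h_right=-1, diff=0 [OK], height=0
  node 17: h_left=-1, h_right=0, diff=1 [OK], height=1
  node 38: h_left=-1, h_right=-1, diff=0 [OK], height=0
  node 46: h_left=-1, h_right=-1, diff=0 [OK], height=0
  node 41: h_left=0, h_right=0, diff=0 [OK], height=1
  node 35: h_left=1, h_right=1, diff=0 [OK], height=2
  node 49: h_left=-1, h_right=-1, diff=0 [OK], height=0
  node 47: h_left=2, h_right=0, diff=2 [FAIL (|2-0|=2 > 1)], height=3
Node 47 violates the condition: |2 - 0| = 2 > 1.
Result: Not balanced


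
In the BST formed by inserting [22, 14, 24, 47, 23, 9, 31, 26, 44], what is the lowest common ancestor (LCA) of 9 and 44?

Tree insertion order: [22, 14, 24, 47, 23, 9, 31, 26, 44]
Tree (level-order array): [22, 14, 24, 9, None, 23, 47, None, None, None, None, 31, None, 26, 44]
In a BST, the LCA of p=9, q=44 is the first node v on the
root-to-leaf path with p <= v <= q (go left if both < v, right if both > v).
Walk from root:
  at 22: 9 <= 22 <= 44, this is the LCA
LCA = 22


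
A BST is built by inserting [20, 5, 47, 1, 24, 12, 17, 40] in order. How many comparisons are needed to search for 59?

Search path for 59: 20 -> 47
Found: False
Comparisons: 2


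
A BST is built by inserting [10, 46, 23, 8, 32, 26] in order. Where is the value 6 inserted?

Starting tree (level order): [10, 8, 46, None, None, 23, None, None, 32, 26]
Insertion path: 10 -> 8
Result: insert 6 as left child of 8
Final tree (level order): [10, 8, 46, 6, None, 23, None, None, None, None, 32, 26]


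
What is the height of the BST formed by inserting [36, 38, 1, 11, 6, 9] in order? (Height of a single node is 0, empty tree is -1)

Insertion order: [36, 38, 1, 11, 6, 9]
Tree (level-order array): [36, 1, 38, None, 11, None, None, 6, None, None, 9]
Compute height bottom-up (empty subtree = -1):
  height(9) = 1 + max(-1, -1) = 0
  height(6) = 1 + max(-1, 0) = 1
  height(11) = 1 + max(1, -1) = 2
  height(1) = 1 + max(-1, 2) = 3
  height(38) = 1 + max(-1, -1) = 0
  height(36) = 1 + max(3, 0) = 4
Height = 4


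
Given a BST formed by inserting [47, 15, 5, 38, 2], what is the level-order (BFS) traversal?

Tree insertion order: [47, 15, 5, 38, 2]
Tree (level-order array): [47, 15, None, 5, 38, 2]
BFS from the root, enqueuing left then right child of each popped node:
  queue [47] -> pop 47, enqueue [15], visited so far: [47]
  queue [15] -> pop 15, enqueue [5, 38], visited so far: [47, 15]
  queue [5, 38] -> pop 5, enqueue [2], visited so far: [47, 15, 5]
  queue [38, 2] -> pop 38, enqueue [none], visited so far: [47, 15, 5, 38]
  queue [2] -> pop 2, enqueue [none], visited so far: [47, 15, 5, 38, 2]
Result: [47, 15, 5, 38, 2]


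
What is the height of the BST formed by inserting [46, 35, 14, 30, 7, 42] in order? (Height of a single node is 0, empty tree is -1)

Insertion order: [46, 35, 14, 30, 7, 42]
Tree (level-order array): [46, 35, None, 14, 42, 7, 30]
Compute height bottom-up (empty subtree = -1):
  height(7) = 1 + max(-1, -1) = 0
  height(30) = 1 + max(-1, -1) = 0
  height(14) = 1 + max(0, 0) = 1
  height(42) = 1 + max(-1, -1) = 0
  height(35) = 1 + max(1, 0) = 2
  height(46) = 1 + max(2, -1) = 3
Height = 3


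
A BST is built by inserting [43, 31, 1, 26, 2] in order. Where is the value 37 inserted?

Starting tree (level order): [43, 31, None, 1, None, None, 26, 2]
Insertion path: 43 -> 31
Result: insert 37 as right child of 31
Final tree (level order): [43, 31, None, 1, 37, None, 26, None, None, 2]


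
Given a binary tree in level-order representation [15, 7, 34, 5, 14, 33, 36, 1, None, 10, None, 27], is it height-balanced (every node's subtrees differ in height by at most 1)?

Tree (level-order array): [15, 7, 34, 5, 14, 33, 36, 1, None, 10, None, 27]
Definition: a tree is height-balanced if, at every node, |h(left) - h(right)| <= 1 (empty subtree has height -1).
Bottom-up per-node check:
  node 1: h_left=-1, h_right=-1, diff=0 [OK], height=0
  node 5: h_left=0, h_right=-1, diff=1 [OK], height=1
  node 10: h_left=-1, h_right=-1, diff=0 [OK], height=0
  node 14: h_left=0, h_right=-1, diff=1 [OK], height=1
  node 7: h_left=1, h_right=1, diff=0 [OK], height=2
  node 27: h_left=-1, h_right=-1, diff=0 [OK], height=0
  node 33: h_left=0, h_right=-1, diff=1 [OK], height=1
  node 36: h_left=-1, h_right=-1, diff=0 [OK], height=0
  node 34: h_left=1, h_right=0, diff=1 [OK], height=2
  node 15: h_left=2, h_right=2, diff=0 [OK], height=3
All nodes satisfy the balance condition.
Result: Balanced


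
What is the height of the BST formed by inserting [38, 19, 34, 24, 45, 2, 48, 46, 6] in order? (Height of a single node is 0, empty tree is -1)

Insertion order: [38, 19, 34, 24, 45, 2, 48, 46, 6]
Tree (level-order array): [38, 19, 45, 2, 34, None, 48, None, 6, 24, None, 46]
Compute height bottom-up (empty subtree = -1):
  height(6) = 1 + max(-1, -1) = 0
  height(2) = 1 + max(-1, 0) = 1
  height(24) = 1 + max(-1, -1) = 0
  height(34) = 1 + max(0, -1) = 1
  height(19) = 1 + max(1, 1) = 2
  height(46) = 1 + max(-1, -1) = 0
  height(48) = 1 + max(0, -1) = 1
  height(45) = 1 + max(-1, 1) = 2
  height(38) = 1 + max(2, 2) = 3
Height = 3


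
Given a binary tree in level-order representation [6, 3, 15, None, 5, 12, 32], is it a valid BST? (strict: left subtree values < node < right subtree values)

Level-order array: [6, 3, 15, None, 5, 12, 32]
Validate using subtree bounds (lo, hi): at each node, require lo < value < hi,
then recurse left with hi=value and right with lo=value.
Preorder trace (stopping at first violation):
  at node 6 with bounds (-inf, +inf): OK
  at node 3 with bounds (-inf, 6): OK
  at node 5 with bounds (3, 6): OK
  at node 15 with bounds (6, +inf): OK
  at node 12 with bounds (6, 15): OK
  at node 32 with bounds (15, +inf): OK
No violation found at any node.
Result: Valid BST


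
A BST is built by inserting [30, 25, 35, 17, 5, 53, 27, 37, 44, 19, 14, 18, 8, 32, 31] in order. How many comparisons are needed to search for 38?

Search path for 38: 30 -> 35 -> 53 -> 37 -> 44
Found: False
Comparisons: 5


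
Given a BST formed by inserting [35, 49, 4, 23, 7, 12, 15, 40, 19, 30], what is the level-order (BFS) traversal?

Tree insertion order: [35, 49, 4, 23, 7, 12, 15, 40, 19, 30]
Tree (level-order array): [35, 4, 49, None, 23, 40, None, 7, 30, None, None, None, 12, None, None, None, 15, None, 19]
BFS from the root, enqueuing left then right child of each popped node:
  queue [35] -> pop 35, enqueue [4, 49], visited so far: [35]
  queue [4, 49] -> pop 4, enqueue [23], visited so far: [35, 4]
  queue [49, 23] -> pop 49, enqueue [40], visited so far: [35, 4, 49]
  queue [23, 40] -> pop 23, enqueue [7, 30], visited so far: [35, 4, 49, 23]
  queue [40, 7, 30] -> pop 40, enqueue [none], visited so far: [35, 4, 49, 23, 40]
  queue [7, 30] -> pop 7, enqueue [12], visited so far: [35, 4, 49, 23, 40, 7]
  queue [30, 12] -> pop 30, enqueue [none], visited so far: [35, 4, 49, 23, 40, 7, 30]
  queue [12] -> pop 12, enqueue [15], visited so far: [35, 4, 49, 23, 40, 7, 30, 12]
  queue [15] -> pop 15, enqueue [19], visited so far: [35, 4, 49, 23, 40, 7, 30, 12, 15]
  queue [19] -> pop 19, enqueue [none], visited so far: [35, 4, 49, 23, 40, 7, 30, 12, 15, 19]
Result: [35, 4, 49, 23, 40, 7, 30, 12, 15, 19]


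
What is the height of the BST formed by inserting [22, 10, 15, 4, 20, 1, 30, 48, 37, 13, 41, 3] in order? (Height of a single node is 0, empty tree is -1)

Insertion order: [22, 10, 15, 4, 20, 1, 30, 48, 37, 13, 41, 3]
Tree (level-order array): [22, 10, 30, 4, 15, None, 48, 1, None, 13, 20, 37, None, None, 3, None, None, None, None, None, 41]
Compute height bottom-up (empty subtree = -1):
  height(3) = 1 + max(-1, -1) = 0
  height(1) = 1 + max(-1, 0) = 1
  height(4) = 1 + max(1, -1) = 2
  height(13) = 1 + max(-1, -1) = 0
  height(20) = 1 + max(-1, -1) = 0
  height(15) = 1 + max(0, 0) = 1
  height(10) = 1 + max(2, 1) = 3
  height(41) = 1 + max(-1, -1) = 0
  height(37) = 1 + max(-1, 0) = 1
  height(48) = 1 + max(1, -1) = 2
  height(30) = 1 + max(-1, 2) = 3
  height(22) = 1 + max(3, 3) = 4
Height = 4


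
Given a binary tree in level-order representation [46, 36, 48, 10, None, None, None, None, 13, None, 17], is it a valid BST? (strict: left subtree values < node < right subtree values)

Level-order array: [46, 36, 48, 10, None, None, None, None, 13, None, 17]
Validate using subtree bounds (lo, hi): at each node, require lo < value < hi,
then recurse left with hi=value and right with lo=value.
Preorder trace (stopping at first violation):
  at node 46 with bounds (-inf, +inf): OK
  at node 36 with bounds (-inf, 46): OK
  at node 10 with bounds (-inf, 36): OK
  at node 13 with bounds (10, 36): OK
  at node 17 with bounds (13, 36): OK
  at node 48 with bounds (46, +inf): OK
No violation found at any node.
Result: Valid BST


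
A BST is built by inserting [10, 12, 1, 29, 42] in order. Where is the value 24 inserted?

Starting tree (level order): [10, 1, 12, None, None, None, 29, None, 42]
Insertion path: 10 -> 12 -> 29
Result: insert 24 as left child of 29
Final tree (level order): [10, 1, 12, None, None, None, 29, 24, 42]


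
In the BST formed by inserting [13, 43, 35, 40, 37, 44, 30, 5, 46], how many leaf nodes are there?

Tree built from: [13, 43, 35, 40, 37, 44, 30, 5, 46]
Tree (level-order array): [13, 5, 43, None, None, 35, 44, 30, 40, None, 46, None, None, 37]
Rule: A leaf has 0 children.
Per-node child counts:
  node 13: 2 child(ren)
  node 5: 0 child(ren)
  node 43: 2 child(ren)
  node 35: 2 child(ren)
  node 30: 0 child(ren)
  node 40: 1 child(ren)
  node 37: 0 child(ren)
  node 44: 1 child(ren)
  node 46: 0 child(ren)
Matching nodes: [5, 30, 37, 46]
Count of leaf nodes: 4


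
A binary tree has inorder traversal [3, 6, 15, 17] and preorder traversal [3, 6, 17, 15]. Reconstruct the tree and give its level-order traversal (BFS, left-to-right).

Inorder:  [3, 6, 15, 17]
Preorder: [3, 6, 17, 15]
Algorithm: preorder visits root first, so consume preorder in order;
for each root, split the current inorder slice at that value into
left-subtree inorder and right-subtree inorder, then recurse.
Recursive splits:
  root=3; inorder splits into left=[], right=[6, 15, 17]
  root=6; inorder splits into left=[], right=[15, 17]
  root=17; inorder splits into left=[15], right=[]
  root=15; inorder splits into left=[], right=[]
Reconstructed level-order: [3, 6, 17, 15]


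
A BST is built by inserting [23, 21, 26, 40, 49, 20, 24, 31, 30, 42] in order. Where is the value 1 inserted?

Starting tree (level order): [23, 21, 26, 20, None, 24, 40, None, None, None, None, 31, 49, 30, None, 42]
Insertion path: 23 -> 21 -> 20
Result: insert 1 as left child of 20
Final tree (level order): [23, 21, 26, 20, None, 24, 40, 1, None, None, None, 31, 49, None, None, 30, None, 42]


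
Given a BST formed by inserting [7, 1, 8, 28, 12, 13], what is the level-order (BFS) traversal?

Tree insertion order: [7, 1, 8, 28, 12, 13]
Tree (level-order array): [7, 1, 8, None, None, None, 28, 12, None, None, 13]
BFS from the root, enqueuing left then right child of each popped node:
  queue [7] -> pop 7, enqueue [1, 8], visited so far: [7]
  queue [1, 8] -> pop 1, enqueue [none], visited so far: [7, 1]
  queue [8] -> pop 8, enqueue [28], visited so far: [7, 1, 8]
  queue [28] -> pop 28, enqueue [12], visited so far: [7, 1, 8, 28]
  queue [12] -> pop 12, enqueue [13], visited so far: [7, 1, 8, 28, 12]
  queue [13] -> pop 13, enqueue [none], visited so far: [7, 1, 8, 28, 12, 13]
Result: [7, 1, 8, 28, 12, 13]


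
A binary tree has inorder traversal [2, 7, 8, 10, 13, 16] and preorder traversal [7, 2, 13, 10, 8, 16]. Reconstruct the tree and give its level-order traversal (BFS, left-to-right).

Inorder:  [2, 7, 8, 10, 13, 16]
Preorder: [7, 2, 13, 10, 8, 16]
Algorithm: preorder visits root first, so consume preorder in order;
for each root, split the current inorder slice at that value into
left-subtree inorder and right-subtree inorder, then recurse.
Recursive splits:
  root=7; inorder splits into left=[2], right=[8, 10, 13, 16]
  root=2; inorder splits into left=[], right=[]
  root=13; inorder splits into left=[8, 10], right=[16]
  root=10; inorder splits into left=[8], right=[]
  root=8; inorder splits into left=[], right=[]
  root=16; inorder splits into left=[], right=[]
Reconstructed level-order: [7, 2, 13, 10, 16, 8]


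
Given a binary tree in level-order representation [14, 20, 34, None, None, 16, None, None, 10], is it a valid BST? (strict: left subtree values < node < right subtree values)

Level-order array: [14, 20, 34, None, None, 16, None, None, 10]
Validate using subtree bounds (lo, hi): at each node, require lo < value < hi,
then recurse left with hi=value and right with lo=value.
Preorder trace (stopping at first violation):
  at node 14 with bounds (-inf, +inf): OK
  at node 20 with bounds (-inf, 14): VIOLATION
Node 20 violates its bound: not (-inf < 20 < 14).
Result: Not a valid BST


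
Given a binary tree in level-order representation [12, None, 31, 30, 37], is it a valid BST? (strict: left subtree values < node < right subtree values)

Level-order array: [12, None, 31, 30, 37]
Validate using subtree bounds (lo, hi): at each node, require lo < value < hi,
then recurse left with hi=value and right with lo=value.
Preorder trace (stopping at first violation):
  at node 12 with bounds (-inf, +inf): OK
  at node 31 with bounds (12, +inf): OK
  at node 30 with bounds (12, 31): OK
  at node 37 with bounds (31, +inf): OK
No violation found at any node.
Result: Valid BST


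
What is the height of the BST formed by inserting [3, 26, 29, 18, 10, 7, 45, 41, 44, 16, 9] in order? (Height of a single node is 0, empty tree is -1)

Insertion order: [3, 26, 29, 18, 10, 7, 45, 41, 44, 16, 9]
Tree (level-order array): [3, None, 26, 18, 29, 10, None, None, 45, 7, 16, 41, None, None, 9, None, None, None, 44]
Compute height bottom-up (empty subtree = -1):
  height(9) = 1 + max(-1, -1) = 0
  height(7) = 1 + max(-1, 0) = 1
  height(16) = 1 + max(-1, -1) = 0
  height(10) = 1 + max(1, 0) = 2
  height(18) = 1 + max(2, -1) = 3
  height(44) = 1 + max(-1, -1) = 0
  height(41) = 1 + max(-1, 0) = 1
  height(45) = 1 + max(1, -1) = 2
  height(29) = 1 + max(-1, 2) = 3
  height(26) = 1 + max(3, 3) = 4
  height(3) = 1 + max(-1, 4) = 5
Height = 5


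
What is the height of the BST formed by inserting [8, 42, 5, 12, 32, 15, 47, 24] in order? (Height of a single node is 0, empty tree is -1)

Insertion order: [8, 42, 5, 12, 32, 15, 47, 24]
Tree (level-order array): [8, 5, 42, None, None, 12, 47, None, 32, None, None, 15, None, None, 24]
Compute height bottom-up (empty subtree = -1):
  height(5) = 1 + max(-1, -1) = 0
  height(24) = 1 + max(-1, -1) = 0
  height(15) = 1 + max(-1, 0) = 1
  height(32) = 1 + max(1, -1) = 2
  height(12) = 1 + max(-1, 2) = 3
  height(47) = 1 + max(-1, -1) = 0
  height(42) = 1 + max(3, 0) = 4
  height(8) = 1 + max(0, 4) = 5
Height = 5


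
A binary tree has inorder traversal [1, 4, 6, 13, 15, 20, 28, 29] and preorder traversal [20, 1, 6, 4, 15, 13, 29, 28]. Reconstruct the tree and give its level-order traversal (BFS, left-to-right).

Inorder:  [1, 4, 6, 13, 15, 20, 28, 29]
Preorder: [20, 1, 6, 4, 15, 13, 29, 28]
Algorithm: preorder visits root first, so consume preorder in order;
for each root, split the current inorder slice at that value into
left-subtree inorder and right-subtree inorder, then recurse.
Recursive splits:
  root=20; inorder splits into left=[1, 4, 6, 13, 15], right=[28, 29]
  root=1; inorder splits into left=[], right=[4, 6, 13, 15]
  root=6; inorder splits into left=[4], right=[13, 15]
  root=4; inorder splits into left=[], right=[]
  root=15; inorder splits into left=[13], right=[]
  root=13; inorder splits into left=[], right=[]
  root=29; inorder splits into left=[28], right=[]
  root=28; inorder splits into left=[], right=[]
Reconstructed level-order: [20, 1, 29, 6, 28, 4, 15, 13]


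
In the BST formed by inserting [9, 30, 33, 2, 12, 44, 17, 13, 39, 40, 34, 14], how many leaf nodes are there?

Tree built from: [9, 30, 33, 2, 12, 44, 17, 13, 39, 40, 34, 14]
Tree (level-order array): [9, 2, 30, None, None, 12, 33, None, 17, None, 44, 13, None, 39, None, None, 14, 34, 40]
Rule: A leaf has 0 children.
Per-node child counts:
  node 9: 2 child(ren)
  node 2: 0 child(ren)
  node 30: 2 child(ren)
  node 12: 1 child(ren)
  node 17: 1 child(ren)
  node 13: 1 child(ren)
  node 14: 0 child(ren)
  node 33: 1 child(ren)
  node 44: 1 child(ren)
  node 39: 2 child(ren)
  node 34: 0 child(ren)
  node 40: 0 child(ren)
Matching nodes: [2, 14, 34, 40]
Count of leaf nodes: 4


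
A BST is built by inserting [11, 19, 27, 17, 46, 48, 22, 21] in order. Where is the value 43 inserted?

Starting tree (level order): [11, None, 19, 17, 27, None, None, 22, 46, 21, None, None, 48]
Insertion path: 11 -> 19 -> 27 -> 46
Result: insert 43 as left child of 46
Final tree (level order): [11, None, 19, 17, 27, None, None, 22, 46, 21, None, 43, 48]


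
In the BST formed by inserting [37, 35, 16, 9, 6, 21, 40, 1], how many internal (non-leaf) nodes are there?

Tree built from: [37, 35, 16, 9, 6, 21, 40, 1]
Tree (level-order array): [37, 35, 40, 16, None, None, None, 9, 21, 6, None, None, None, 1]
Rule: An internal node has at least one child.
Per-node child counts:
  node 37: 2 child(ren)
  node 35: 1 child(ren)
  node 16: 2 child(ren)
  node 9: 1 child(ren)
  node 6: 1 child(ren)
  node 1: 0 child(ren)
  node 21: 0 child(ren)
  node 40: 0 child(ren)
Matching nodes: [37, 35, 16, 9, 6]
Count of internal (non-leaf) nodes: 5


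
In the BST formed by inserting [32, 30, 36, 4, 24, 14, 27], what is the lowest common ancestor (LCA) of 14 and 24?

Tree insertion order: [32, 30, 36, 4, 24, 14, 27]
Tree (level-order array): [32, 30, 36, 4, None, None, None, None, 24, 14, 27]
In a BST, the LCA of p=14, q=24 is the first node v on the
root-to-leaf path with p <= v <= q (go left if both < v, right if both > v).
Walk from root:
  at 32: both 14 and 24 < 32, go left
  at 30: both 14 and 24 < 30, go left
  at 4: both 14 and 24 > 4, go right
  at 24: 14 <= 24 <= 24, this is the LCA
LCA = 24


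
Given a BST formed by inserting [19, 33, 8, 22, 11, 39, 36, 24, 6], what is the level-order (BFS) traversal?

Tree insertion order: [19, 33, 8, 22, 11, 39, 36, 24, 6]
Tree (level-order array): [19, 8, 33, 6, 11, 22, 39, None, None, None, None, None, 24, 36]
BFS from the root, enqueuing left then right child of each popped node:
  queue [19] -> pop 19, enqueue [8, 33], visited so far: [19]
  queue [8, 33] -> pop 8, enqueue [6, 11], visited so far: [19, 8]
  queue [33, 6, 11] -> pop 33, enqueue [22, 39], visited so far: [19, 8, 33]
  queue [6, 11, 22, 39] -> pop 6, enqueue [none], visited so far: [19, 8, 33, 6]
  queue [11, 22, 39] -> pop 11, enqueue [none], visited so far: [19, 8, 33, 6, 11]
  queue [22, 39] -> pop 22, enqueue [24], visited so far: [19, 8, 33, 6, 11, 22]
  queue [39, 24] -> pop 39, enqueue [36], visited so far: [19, 8, 33, 6, 11, 22, 39]
  queue [24, 36] -> pop 24, enqueue [none], visited so far: [19, 8, 33, 6, 11, 22, 39, 24]
  queue [36] -> pop 36, enqueue [none], visited so far: [19, 8, 33, 6, 11, 22, 39, 24, 36]
Result: [19, 8, 33, 6, 11, 22, 39, 24, 36]


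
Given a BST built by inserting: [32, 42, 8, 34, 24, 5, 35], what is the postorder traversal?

Tree insertion order: [32, 42, 8, 34, 24, 5, 35]
Tree (level-order array): [32, 8, 42, 5, 24, 34, None, None, None, None, None, None, 35]
Postorder traversal: [5, 24, 8, 35, 34, 42, 32]


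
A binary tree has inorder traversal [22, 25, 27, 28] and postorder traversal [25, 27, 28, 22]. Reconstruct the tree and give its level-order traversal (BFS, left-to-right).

Inorder:   [22, 25, 27, 28]
Postorder: [25, 27, 28, 22]
Algorithm: postorder visits root last, so walk postorder right-to-left;
each value is the root of the current inorder slice — split it at that
value, recurse on the right subtree first, then the left.
Recursive splits:
  root=22; inorder splits into left=[], right=[25, 27, 28]
  root=28; inorder splits into left=[25, 27], right=[]
  root=27; inorder splits into left=[25], right=[]
  root=25; inorder splits into left=[], right=[]
Reconstructed level-order: [22, 28, 27, 25]


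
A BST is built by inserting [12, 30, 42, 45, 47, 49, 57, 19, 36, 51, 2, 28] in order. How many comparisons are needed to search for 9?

Search path for 9: 12 -> 2
Found: False
Comparisons: 2


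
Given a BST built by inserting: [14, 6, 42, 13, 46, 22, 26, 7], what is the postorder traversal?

Tree insertion order: [14, 6, 42, 13, 46, 22, 26, 7]
Tree (level-order array): [14, 6, 42, None, 13, 22, 46, 7, None, None, 26]
Postorder traversal: [7, 13, 6, 26, 22, 46, 42, 14]


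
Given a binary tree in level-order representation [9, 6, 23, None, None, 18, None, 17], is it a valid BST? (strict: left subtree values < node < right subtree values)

Level-order array: [9, 6, 23, None, None, 18, None, 17]
Validate using subtree bounds (lo, hi): at each node, require lo < value < hi,
then recurse left with hi=value and right with lo=value.
Preorder trace (stopping at first violation):
  at node 9 with bounds (-inf, +inf): OK
  at node 6 with bounds (-inf, 9): OK
  at node 23 with bounds (9, +inf): OK
  at node 18 with bounds (9, 23): OK
  at node 17 with bounds (9, 18): OK
No violation found at any node.
Result: Valid BST


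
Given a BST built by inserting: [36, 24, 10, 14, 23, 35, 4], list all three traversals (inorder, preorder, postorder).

Tree insertion order: [36, 24, 10, 14, 23, 35, 4]
Tree (level-order array): [36, 24, None, 10, 35, 4, 14, None, None, None, None, None, 23]
Inorder (L, root, R): [4, 10, 14, 23, 24, 35, 36]
Preorder (root, L, R): [36, 24, 10, 4, 14, 23, 35]
Postorder (L, R, root): [4, 23, 14, 10, 35, 24, 36]


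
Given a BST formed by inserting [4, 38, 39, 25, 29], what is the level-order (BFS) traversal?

Tree insertion order: [4, 38, 39, 25, 29]
Tree (level-order array): [4, None, 38, 25, 39, None, 29]
BFS from the root, enqueuing left then right child of each popped node:
  queue [4] -> pop 4, enqueue [38], visited so far: [4]
  queue [38] -> pop 38, enqueue [25, 39], visited so far: [4, 38]
  queue [25, 39] -> pop 25, enqueue [29], visited so far: [4, 38, 25]
  queue [39, 29] -> pop 39, enqueue [none], visited so far: [4, 38, 25, 39]
  queue [29] -> pop 29, enqueue [none], visited so far: [4, 38, 25, 39, 29]
Result: [4, 38, 25, 39, 29]


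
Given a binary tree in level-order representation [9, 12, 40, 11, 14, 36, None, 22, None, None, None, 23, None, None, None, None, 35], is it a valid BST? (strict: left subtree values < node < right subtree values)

Level-order array: [9, 12, 40, 11, 14, 36, None, 22, None, None, None, 23, None, None, None, None, 35]
Validate using subtree bounds (lo, hi): at each node, require lo < value < hi,
then recurse left with hi=value and right with lo=value.
Preorder trace (stopping at first violation):
  at node 9 with bounds (-inf, +inf): OK
  at node 12 with bounds (-inf, 9): VIOLATION
Node 12 violates its bound: not (-inf < 12 < 9).
Result: Not a valid BST


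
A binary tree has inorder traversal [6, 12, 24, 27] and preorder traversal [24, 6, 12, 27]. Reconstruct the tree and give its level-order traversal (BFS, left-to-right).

Inorder:  [6, 12, 24, 27]
Preorder: [24, 6, 12, 27]
Algorithm: preorder visits root first, so consume preorder in order;
for each root, split the current inorder slice at that value into
left-subtree inorder and right-subtree inorder, then recurse.
Recursive splits:
  root=24; inorder splits into left=[6, 12], right=[27]
  root=6; inorder splits into left=[], right=[12]
  root=12; inorder splits into left=[], right=[]
  root=27; inorder splits into left=[], right=[]
Reconstructed level-order: [24, 6, 27, 12]


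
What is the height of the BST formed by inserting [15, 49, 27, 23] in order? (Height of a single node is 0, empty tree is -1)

Insertion order: [15, 49, 27, 23]
Tree (level-order array): [15, None, 49, 27, None, 23]
Compute height bottom-up (empty subtree = -1):
  height(23) = 1 + max(-1, -1) = 0
  height(27) = 1 + max(0, -1) = 1
  height(49) = 1 + max(1, -1) = 2
  height(15) = 1 + max(-1, 2) = 3
Height = 3


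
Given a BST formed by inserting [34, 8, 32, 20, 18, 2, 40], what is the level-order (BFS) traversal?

Tree insertion order: [34, 8, 32, 20, 18, 2, 40]
Tree (level-order array): [34, 8, 40, 2, 32, None, None, None, None, 20, None, 18]
BFS from the root, enqueuing left then right child of each popped node:
  queue [34] -> pop 34, enqueue [8, 40], visited so far: [34]
  queue [8, 40] -> pop 8, enqueue [2, 32], visited so far: [34, 8]
  queue [40, 2, 32] -> pop 40, enqueue [none], visited so far: [34, 8, 40]
  queue [2, 32] -> pop 2, enqueue [none], visited so far: [34, 8, 40, 2]
  queue [32] -> pop 32, enqueue [20], visited so far: [34, 8, 40, 2, 32]
  queue [20] -> pop 20, enqueue [18], visited so far: [34, 8, 40, 2, 32, 20]
  queue [18] -> pop 18, enqueue [none], visited so far: [34, 8, 40, 2, 32, 20, 18]
Result: [34, 8, 40, 2, 32, 20, 18]


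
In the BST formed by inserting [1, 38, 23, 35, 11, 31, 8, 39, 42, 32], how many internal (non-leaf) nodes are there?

Tree built from: [1, 38, 23, 35, 11, 31, 8, 39, 42, 32]
Tree (level-order array): [1, None, 38, 23, 39, 11, 35, None, 42, 8, None, 31, None, None, None, None, None, None, 32]
Rule: An internal node has at least one child.
Per-node child counts:
  node 1: 1 child(ren)
  node 38: 2 child(ren)
  node 23: 2 child(ren)
  node 11: 1 child(ren)
  node 8: 0 child(ren)
  node 35: 1 child(ren)
  node 31: 1 child(ren)
  node 32: 0 child(ren)
  node 39: 1 child(ren)
  node 42: 0 child(ren)
Matching nodes: [1, 38, 23, 11, 35, 31, 39]
Count of internal (non-leaf) nodes: 7


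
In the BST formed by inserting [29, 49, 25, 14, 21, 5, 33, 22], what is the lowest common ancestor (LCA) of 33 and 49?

Tree insertion order: [29, 49, 25, 14, 21, 5, 33, 22]
Tree (level-order array): [29, 25, 49, 14, None, 33, None, 5, 21, None, None, None, None, None, 22]
In a BST, the LCA of p=33, q=49 is the first node v on the
root-to-leaf path with p <= v <= q (go left if both < v, right if both > v).
Walk from root:
  at 29: both 33 and 49 > 29, go right
  at 49: 33 <= 49 <= 49, this is the LCA
LCA = 49


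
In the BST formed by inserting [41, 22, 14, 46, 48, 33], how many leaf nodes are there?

Tree built from: [41, 22, 14, 46, 48, 33]
Tree (level-order array): [41, 22, 46, 14, 33, None, 48]
Rule: A leaf has 0 children.
Per-node child counts:
  node 41: 2 child(ren)
  node 22: 2 child(ren)
  node 14: 0 child(ren)
  node 33: 0 child(ren)
  node 46: 1 child(ren)
  node 48: 0 child(ren)
Matching nodes: [14, 33, 48]
Count of leaf nodes: 3


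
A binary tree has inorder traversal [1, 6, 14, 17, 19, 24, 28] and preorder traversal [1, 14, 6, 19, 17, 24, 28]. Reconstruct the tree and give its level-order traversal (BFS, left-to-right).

Inorder:  [1, 6, 14, 17, 19, 24, 28]
Preorder: [1, 14, 6, 19, 17, 24, 28]
Algorithm: preorder visits root first, so consume preorder in order;
for each root, split the current inorder slice at that value into
left-subtree inorder and right-subtree inorder, then recurse.
Recursive splits:
  root=1; inorder splits into left=[], right=[6, 14, 17, 19, 24, 28]
  root=14; inorder splits into left=[6], right=[17, 19, 24, 28]
  root=6; inorder splits into left=[], right=[]
  root=19; inorder splits into left=[17], right=[24, 28]
  root=17; inorder splits into left=[], right=[]
  root=24; inorder splits into left=[], right=[28]
  root=28; inorder splits into left=[], right=[]
Reconstructed level-order: [1, 14, 6, 19, 17, 24, 28]


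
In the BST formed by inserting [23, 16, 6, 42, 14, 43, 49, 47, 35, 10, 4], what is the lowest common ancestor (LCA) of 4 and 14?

Tree insertion order: [23, 16, 6, 42, 14, 43, 49, 47, 35, 10, 4]
Tree (level-order array): [23, 16, 42, 6, None, 35, 43, 4, 14, None, None, None, 49, None, None, 10, None, 47]
In a BST, the LCA of p=4, q=14 is the first node v on the
root-to-leaf path with p <= v <= q (go left if both < v, right if both > v).
Walk from root:
  at 23: both 4 and 14 < 23, go left
  at 16: both 4 and 14 < 16, go left
  at 6: 4 <= 6 <= 14, this is the LCA
LCA = 6


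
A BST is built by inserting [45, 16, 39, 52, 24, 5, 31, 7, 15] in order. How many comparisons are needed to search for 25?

Search path for 25: 45 -> 16 -> 39 -> 24 -> 31
Found: False
Comparisons: 5


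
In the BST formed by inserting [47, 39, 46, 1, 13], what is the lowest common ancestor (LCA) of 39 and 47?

Tree insertion order: [47, 39, 46, 1, 13]
Tree (level-order array): [47, 39, None, 1, 46, None, 13]
In a BST, the LCA of p=39, q=47 is the first node v on the
root-to-leaf path with p <= v <= q (go left if both < v, right if both > v).
Walk from root:
  at 47: 39 <= 47 <= 47, this is the LCA
LCA = 47


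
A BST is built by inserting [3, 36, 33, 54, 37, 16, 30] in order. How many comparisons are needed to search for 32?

Search path for 32: 3 -> 36 -> 33 -> 16 -> 30
Found: False
Comparisons: 5


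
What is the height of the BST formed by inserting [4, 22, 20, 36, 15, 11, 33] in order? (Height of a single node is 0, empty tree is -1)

Insertion order: [4, 22, 20, 36, 15, 11, 33]
Tree (level-order array): [4, None, 22, 20, 36, 15, None, 33, None, 11]
Compute height bottom-up (empty subtree = -1):
  height(11) = 1 + max(-1, -1) = 0
  height(15) = 1 + max(0, -1) = 1
  height(20) = 1 + max(1, -1) = 2
  height(33) = 1 + max(-1, -1) = 0
  height(36) = 1 + max(0, -1) = 1
  height(22) = 1 + max(2, 1) = 3
  height(4) = 1 + max(-1, 3) = 4
Height = 4


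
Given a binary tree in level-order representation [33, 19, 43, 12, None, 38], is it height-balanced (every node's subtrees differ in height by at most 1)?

Tree (level-order array): [33, 19, 43, 12, None, 38]
Definition: a tree is height-balanced if, at every node, |h(left) - h(right)| <= 1 (empty subtree has height -1).
Bottom-up per-node check:
  node 12: h_left=-1, h_right=-1, diff=0 [OK], height=0
  node 19: h_left=0, h_right=-1, diff=1 [OK], height=1
  node 38: h_left=-1, h_right=-1, diff=0 [OK], height=0
  node 43: h_left=0, h_right=-1, diff=1 [OK], height=1
  node 33: h_left=1, h_right=1, diff=0 [OK], height=2
All nodes satisfy the balance condition.
Result: Balanced


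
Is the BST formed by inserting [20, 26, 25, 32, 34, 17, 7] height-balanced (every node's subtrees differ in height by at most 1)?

Tree (level-order array): [20, 17, 26, 7, None, 25, 32, None, None, None, None, None, 34]
Definition: a tree is height-balanced if, at every node, |h(left) - h(right)| <= 1 (empty subtree has height -1).
Bottom-up per-node check:
  node 7: h_left=-1, h_right=-1, diff=0 [OK], height=0
  node 17: h_left=0, h_right=-1, diff=1 [OK], height=1
  node 25: h_left=-1, h_right=-1, diff=0 [OK], height=0
  node 34: h_left=-1, h_right=-1, diff=0 [OK], height=0
  node 32: h_left=-1, h_right=0, diff=1 [OK], height=1
  node 26: h_left=0, h_right=1, diff=1 [OK], height=2
  node 20: h_left=1, h_right=2, diff=1 [OK], height=3
All nodes satisfy the balance condition.
Result: Balanced
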